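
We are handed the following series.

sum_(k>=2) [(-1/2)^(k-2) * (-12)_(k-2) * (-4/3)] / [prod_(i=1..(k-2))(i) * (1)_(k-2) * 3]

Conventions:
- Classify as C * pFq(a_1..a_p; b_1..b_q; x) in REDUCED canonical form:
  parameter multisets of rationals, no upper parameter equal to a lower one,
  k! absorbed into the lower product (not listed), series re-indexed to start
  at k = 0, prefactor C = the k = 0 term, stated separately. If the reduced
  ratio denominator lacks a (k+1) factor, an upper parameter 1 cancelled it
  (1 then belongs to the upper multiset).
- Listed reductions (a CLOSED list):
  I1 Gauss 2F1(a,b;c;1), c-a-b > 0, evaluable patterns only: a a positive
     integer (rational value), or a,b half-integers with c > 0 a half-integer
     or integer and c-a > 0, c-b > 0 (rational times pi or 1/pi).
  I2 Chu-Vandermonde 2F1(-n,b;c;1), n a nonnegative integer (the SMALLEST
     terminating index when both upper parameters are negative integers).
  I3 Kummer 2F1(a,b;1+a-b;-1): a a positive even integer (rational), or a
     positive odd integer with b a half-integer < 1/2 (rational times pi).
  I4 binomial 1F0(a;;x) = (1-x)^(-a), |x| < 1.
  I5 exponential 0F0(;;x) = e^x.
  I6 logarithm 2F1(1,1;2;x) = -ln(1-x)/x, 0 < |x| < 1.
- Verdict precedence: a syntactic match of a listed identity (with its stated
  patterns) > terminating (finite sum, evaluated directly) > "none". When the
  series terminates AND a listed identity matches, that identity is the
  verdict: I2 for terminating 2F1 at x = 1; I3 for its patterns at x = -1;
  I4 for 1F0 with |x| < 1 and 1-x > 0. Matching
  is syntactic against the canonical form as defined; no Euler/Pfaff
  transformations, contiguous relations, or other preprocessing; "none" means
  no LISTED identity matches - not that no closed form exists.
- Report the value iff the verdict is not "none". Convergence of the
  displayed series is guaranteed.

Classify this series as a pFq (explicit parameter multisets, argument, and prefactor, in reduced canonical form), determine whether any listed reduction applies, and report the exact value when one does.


Canonical form: C = -4/9 times 1F1 with upper {-12}, lower {1}, x = -1/2. Verdict: terminating - the sum ends at index 12 because -12 is a negative integer; exact evaluation follows. Exact value: -41888448785857/4414478745600.

Structural cue: x = (-1/2) and (1)_k (C = -4/9, x = -1/2) is k! itself.
Step ratio: r(k) = (-1/2) * (k-12) / [(k+1) (k+1)] - rational in k. x = (-1/2); t_0 = -4/9; negate the roots.


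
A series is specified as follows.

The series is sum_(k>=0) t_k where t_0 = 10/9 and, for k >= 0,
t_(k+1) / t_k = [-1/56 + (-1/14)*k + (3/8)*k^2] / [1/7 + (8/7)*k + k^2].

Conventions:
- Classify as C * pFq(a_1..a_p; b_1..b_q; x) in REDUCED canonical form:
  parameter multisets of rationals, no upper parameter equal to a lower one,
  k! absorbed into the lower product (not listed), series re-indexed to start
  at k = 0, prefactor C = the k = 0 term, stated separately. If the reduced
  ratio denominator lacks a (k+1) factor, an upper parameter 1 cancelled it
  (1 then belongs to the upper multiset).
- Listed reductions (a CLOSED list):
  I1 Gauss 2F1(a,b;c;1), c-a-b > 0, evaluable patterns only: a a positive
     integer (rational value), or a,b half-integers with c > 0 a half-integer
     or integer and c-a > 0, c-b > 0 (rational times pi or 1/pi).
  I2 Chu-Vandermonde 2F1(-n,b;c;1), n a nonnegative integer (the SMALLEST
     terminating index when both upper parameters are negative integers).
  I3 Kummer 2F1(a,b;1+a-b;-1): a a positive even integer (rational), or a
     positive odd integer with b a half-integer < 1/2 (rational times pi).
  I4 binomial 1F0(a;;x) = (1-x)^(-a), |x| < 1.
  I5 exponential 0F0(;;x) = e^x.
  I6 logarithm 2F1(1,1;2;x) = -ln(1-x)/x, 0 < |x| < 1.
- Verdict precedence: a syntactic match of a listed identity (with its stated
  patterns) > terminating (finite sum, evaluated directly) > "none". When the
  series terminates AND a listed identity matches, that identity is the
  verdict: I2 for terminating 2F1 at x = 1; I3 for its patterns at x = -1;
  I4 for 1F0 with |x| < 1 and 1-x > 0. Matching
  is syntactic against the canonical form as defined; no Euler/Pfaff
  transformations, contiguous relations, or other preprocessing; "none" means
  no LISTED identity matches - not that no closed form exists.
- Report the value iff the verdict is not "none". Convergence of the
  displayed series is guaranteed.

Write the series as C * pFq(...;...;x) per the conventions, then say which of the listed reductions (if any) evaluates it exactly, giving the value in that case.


At argument 3/8: a 1F0 with upper {-1/3}, lower {-}, scaled by C = 10/9. Verdict: this is binomial (I4) (the 1F0 binomial series: exponent 1/3, x = 3/8). Hence: (10/9) * (5/8)^(1/3).

Structural cue: t_0 being 10/9, factor the ratio over Q (C = 10/9): negated roots = parameters.
Adjacent-term ratio: r(k) = (3/8) * (k-1/3) / [(k+1)] - rational in k, leading ratio (3/8); with t_0 = 10/9, classification follows.


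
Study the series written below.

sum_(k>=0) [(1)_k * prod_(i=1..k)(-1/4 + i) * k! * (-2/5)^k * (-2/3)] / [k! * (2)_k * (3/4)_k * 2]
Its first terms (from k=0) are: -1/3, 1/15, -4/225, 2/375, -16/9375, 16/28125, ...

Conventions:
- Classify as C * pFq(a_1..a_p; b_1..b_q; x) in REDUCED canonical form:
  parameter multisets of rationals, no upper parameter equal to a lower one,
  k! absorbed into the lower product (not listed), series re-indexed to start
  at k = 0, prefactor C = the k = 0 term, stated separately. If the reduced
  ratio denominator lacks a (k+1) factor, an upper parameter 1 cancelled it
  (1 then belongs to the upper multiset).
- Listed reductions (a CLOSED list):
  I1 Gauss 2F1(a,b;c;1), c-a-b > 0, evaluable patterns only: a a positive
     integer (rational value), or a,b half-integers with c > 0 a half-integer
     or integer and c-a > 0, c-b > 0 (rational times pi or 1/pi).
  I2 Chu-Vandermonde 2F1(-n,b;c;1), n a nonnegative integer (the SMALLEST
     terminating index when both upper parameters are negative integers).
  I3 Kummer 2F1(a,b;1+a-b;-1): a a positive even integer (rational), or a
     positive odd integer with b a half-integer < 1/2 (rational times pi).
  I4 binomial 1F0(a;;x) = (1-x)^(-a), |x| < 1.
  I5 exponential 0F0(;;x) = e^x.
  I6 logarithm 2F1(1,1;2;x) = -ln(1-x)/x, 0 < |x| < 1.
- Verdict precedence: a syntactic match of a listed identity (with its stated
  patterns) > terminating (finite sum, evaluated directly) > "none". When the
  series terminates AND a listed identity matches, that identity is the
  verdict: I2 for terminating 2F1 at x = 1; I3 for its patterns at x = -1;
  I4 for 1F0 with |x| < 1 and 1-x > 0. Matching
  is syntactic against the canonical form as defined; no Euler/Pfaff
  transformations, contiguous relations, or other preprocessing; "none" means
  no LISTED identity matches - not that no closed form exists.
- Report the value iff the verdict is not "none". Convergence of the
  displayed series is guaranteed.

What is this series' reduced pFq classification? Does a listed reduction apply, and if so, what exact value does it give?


Key step: x = (-2/5) and the constant factors (C = -1/3) combine into one prefactor.
Term ratio: r(k) = (-2/5) * (k+1) (k+1) / [(k+2) (k+1)] - poly over poly, x = (-2/5) from leading terms; C = -1/3 at k = 0.

x = -2/5 here; the reduced form reads 2F1, upper {1, 1}, lower {2}, C = -1/3. Verdict (x = -2/5): the logarithmic series (I6) applies (the logarithm: parameters (1,1;2), x = -2/5). Hence: (-5/6) * ln(7/5).


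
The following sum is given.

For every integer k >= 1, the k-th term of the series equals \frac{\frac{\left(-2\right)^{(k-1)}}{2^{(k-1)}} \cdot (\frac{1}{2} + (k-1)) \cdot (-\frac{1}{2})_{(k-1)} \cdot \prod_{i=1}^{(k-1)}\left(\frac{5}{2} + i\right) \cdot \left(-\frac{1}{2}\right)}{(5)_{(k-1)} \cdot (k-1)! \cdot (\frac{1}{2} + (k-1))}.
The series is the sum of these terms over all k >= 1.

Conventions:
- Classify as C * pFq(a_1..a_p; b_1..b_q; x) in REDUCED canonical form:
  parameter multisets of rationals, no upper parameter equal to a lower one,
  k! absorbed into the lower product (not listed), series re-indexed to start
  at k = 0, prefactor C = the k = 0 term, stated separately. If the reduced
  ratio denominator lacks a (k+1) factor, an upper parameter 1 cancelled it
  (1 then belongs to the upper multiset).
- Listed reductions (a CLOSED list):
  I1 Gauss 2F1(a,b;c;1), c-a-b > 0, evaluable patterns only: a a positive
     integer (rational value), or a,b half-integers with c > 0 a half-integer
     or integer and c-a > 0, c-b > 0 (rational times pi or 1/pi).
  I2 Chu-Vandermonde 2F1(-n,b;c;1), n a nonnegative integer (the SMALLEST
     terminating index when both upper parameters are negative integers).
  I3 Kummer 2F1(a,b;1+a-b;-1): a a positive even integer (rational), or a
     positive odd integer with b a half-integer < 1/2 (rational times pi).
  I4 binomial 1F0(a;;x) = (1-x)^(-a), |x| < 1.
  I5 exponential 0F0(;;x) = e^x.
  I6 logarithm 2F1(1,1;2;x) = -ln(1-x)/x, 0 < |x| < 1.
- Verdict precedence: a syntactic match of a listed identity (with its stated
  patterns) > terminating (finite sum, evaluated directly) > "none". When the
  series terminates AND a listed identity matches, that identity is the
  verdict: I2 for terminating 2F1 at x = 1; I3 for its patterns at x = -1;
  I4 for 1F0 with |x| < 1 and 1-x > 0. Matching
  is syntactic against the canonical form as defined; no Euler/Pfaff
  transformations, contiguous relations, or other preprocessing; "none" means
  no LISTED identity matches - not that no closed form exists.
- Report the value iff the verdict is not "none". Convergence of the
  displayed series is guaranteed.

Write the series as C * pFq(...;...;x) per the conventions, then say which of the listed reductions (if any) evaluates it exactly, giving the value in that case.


x = -1 here; the reduced form reads 2F1, upper {-\frac{1}{2}, \frac{7}{2}}, lower {5}, C = -\frac{1}{2}. Verdict: none here - no I1-I6 shape fits x = -1 with lower {5}.

First insight: from the first term -\frac{1}{2}: striking the common factor k + 1/2 reduces the term (C = -1/2, x = -1).
Adjacent-term ratio: r(k) = -1 * (k-\frac{1}{2}) (k+\frac{7}{2}) / [(k+5) (k+1)] - rational in k, leading ratio -1; with t_0 = -\frac{1}{2}, classification follows.


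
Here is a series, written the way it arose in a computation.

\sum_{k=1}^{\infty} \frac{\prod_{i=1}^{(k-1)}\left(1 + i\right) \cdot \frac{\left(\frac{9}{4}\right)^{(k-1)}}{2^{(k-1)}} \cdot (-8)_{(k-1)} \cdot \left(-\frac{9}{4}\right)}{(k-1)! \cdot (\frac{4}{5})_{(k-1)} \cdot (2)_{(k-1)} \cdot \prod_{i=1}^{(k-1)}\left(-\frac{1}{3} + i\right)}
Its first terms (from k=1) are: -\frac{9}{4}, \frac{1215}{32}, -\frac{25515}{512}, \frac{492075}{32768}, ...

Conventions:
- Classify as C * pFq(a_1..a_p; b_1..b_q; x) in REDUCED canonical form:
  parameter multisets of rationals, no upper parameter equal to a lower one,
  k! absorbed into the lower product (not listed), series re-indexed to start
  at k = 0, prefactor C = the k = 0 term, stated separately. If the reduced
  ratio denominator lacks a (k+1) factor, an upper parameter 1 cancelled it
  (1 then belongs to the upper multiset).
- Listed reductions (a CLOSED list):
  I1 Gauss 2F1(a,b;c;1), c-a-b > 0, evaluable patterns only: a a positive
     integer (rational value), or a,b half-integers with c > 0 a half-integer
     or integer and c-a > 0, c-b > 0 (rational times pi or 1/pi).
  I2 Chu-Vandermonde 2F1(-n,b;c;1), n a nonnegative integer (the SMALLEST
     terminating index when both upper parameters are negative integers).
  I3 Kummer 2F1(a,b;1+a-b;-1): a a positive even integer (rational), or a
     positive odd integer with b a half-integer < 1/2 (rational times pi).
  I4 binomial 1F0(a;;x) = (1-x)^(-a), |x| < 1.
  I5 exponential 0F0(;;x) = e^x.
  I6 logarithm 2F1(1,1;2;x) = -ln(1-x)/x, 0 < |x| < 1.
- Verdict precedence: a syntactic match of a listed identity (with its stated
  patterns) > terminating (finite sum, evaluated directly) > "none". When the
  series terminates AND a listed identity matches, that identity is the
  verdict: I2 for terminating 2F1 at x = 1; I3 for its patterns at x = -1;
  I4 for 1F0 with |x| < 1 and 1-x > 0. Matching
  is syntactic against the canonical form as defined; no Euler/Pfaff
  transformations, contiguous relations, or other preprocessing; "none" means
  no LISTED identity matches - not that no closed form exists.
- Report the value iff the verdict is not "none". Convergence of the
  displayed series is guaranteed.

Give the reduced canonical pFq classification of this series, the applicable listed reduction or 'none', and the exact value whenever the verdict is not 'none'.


Reduced: x = \frac{9}{8}, 1F2, upper = {-8}, lower = {\frac{2}{3}, \frac{4}{5}}, C = -\frac{9}{4}. Verdict: terminating - upper -8 stops the sum at k = 8; the 9 terms are added exactly. Its exact value is -\frac{919624511794358460177}{1659817351390022336512}.

Key step: from the first term -\frac{9}{4}: the running product (C = -9/4, x = 9/8) telescopes to a rising factorial.
Term ratio: r(k) = \frac{9}{8} * (k-8) / [(k+\frac{2}{3}) (k+\frac{4}{5}) (k+1)] - rational in k. x = \frac{9}{8}; t_0 = -\frac{9}{4}; negate the roots.


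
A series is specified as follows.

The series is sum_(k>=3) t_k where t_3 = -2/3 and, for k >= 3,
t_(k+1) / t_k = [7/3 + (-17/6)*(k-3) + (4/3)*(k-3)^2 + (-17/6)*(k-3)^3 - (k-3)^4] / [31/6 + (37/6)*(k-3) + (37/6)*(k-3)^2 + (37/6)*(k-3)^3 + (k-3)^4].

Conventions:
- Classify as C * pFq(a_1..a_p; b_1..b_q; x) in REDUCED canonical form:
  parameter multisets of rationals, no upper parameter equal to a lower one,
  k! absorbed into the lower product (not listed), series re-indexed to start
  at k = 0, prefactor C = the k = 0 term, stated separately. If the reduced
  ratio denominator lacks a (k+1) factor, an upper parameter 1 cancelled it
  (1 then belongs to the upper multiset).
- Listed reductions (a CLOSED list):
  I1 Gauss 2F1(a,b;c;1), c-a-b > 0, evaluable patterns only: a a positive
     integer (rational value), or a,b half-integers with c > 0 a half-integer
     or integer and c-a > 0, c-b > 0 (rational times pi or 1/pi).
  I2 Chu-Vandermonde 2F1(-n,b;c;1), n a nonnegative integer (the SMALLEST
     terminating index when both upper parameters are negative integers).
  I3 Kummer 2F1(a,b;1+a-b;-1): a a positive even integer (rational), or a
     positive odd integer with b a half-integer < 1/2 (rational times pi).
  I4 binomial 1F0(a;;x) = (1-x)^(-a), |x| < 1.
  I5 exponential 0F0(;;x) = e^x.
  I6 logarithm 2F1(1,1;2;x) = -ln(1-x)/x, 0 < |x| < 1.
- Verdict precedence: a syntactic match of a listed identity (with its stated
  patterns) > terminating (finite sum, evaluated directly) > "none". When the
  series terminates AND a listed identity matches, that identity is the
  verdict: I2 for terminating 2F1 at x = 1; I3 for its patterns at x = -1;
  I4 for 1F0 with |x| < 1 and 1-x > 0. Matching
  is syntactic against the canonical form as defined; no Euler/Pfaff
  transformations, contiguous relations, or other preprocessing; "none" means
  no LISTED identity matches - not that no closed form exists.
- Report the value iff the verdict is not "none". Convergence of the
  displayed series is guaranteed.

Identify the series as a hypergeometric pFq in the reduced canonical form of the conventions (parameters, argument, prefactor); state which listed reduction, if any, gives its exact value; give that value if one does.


At argument -1: a 2F1 with upper {-2/3, 7/2}, lower {31/6}, scaled by C = -2/3. Verdict: none. No listed pattern accepts 2F1(-2/3, 7/2; 31/6; -1).

Key observation: x = (-1) and factor the ratio over Q (C = -2/3): negated roots = parameters.
Term ratio: r(k) = (-1) * (k-2/3) (k+7/2) / [(k+31/6) (k+1)] - rational in k. x = (-1); t_0 = -2/3; negate the roots.


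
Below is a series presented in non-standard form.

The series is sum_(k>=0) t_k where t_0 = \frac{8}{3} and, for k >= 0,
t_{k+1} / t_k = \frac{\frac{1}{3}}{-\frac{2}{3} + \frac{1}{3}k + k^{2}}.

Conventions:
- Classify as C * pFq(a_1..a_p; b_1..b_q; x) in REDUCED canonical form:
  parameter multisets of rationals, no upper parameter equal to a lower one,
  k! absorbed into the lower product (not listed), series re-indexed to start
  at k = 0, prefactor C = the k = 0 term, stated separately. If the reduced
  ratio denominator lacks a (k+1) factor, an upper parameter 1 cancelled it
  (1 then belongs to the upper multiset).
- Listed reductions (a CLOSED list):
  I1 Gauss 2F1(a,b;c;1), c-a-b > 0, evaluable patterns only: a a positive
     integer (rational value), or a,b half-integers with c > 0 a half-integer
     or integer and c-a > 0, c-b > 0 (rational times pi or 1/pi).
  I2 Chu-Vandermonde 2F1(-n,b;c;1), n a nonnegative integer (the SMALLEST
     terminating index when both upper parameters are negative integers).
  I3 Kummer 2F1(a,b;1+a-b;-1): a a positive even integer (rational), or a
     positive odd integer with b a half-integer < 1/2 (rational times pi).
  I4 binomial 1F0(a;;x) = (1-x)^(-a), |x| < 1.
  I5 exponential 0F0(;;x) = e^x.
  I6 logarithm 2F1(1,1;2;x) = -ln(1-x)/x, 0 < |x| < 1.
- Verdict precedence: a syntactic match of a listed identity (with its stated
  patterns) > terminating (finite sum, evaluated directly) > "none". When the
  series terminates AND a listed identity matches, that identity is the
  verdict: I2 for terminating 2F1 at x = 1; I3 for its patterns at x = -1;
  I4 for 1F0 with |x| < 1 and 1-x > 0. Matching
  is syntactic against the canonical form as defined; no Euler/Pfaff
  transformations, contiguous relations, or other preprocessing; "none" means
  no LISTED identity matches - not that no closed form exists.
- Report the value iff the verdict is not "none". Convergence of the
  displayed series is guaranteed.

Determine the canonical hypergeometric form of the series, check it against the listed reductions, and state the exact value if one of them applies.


Canonical form: C = \frac{8}{3} times 0F1 with upper {-}, lower {-\frac{2}{3}}, x = \frac{1}{3}. Verdict: none - at argument \frac{1}{3} the multisets {-} ; {-\frac{2}{3}} match no listed identity.

The tell: from the first term \frac{8}{3}: roots of the ratio polynomials (C = 8/3, x = 1/3) are the negated parameters.
Term ratio: r(k) = \frac{1}{3} * 1 / [(k-\frac{2}{3}) (k+1)] ; factor over Q: parameters, x = \frac{1}{3}, and C = \frac{8}{3}.


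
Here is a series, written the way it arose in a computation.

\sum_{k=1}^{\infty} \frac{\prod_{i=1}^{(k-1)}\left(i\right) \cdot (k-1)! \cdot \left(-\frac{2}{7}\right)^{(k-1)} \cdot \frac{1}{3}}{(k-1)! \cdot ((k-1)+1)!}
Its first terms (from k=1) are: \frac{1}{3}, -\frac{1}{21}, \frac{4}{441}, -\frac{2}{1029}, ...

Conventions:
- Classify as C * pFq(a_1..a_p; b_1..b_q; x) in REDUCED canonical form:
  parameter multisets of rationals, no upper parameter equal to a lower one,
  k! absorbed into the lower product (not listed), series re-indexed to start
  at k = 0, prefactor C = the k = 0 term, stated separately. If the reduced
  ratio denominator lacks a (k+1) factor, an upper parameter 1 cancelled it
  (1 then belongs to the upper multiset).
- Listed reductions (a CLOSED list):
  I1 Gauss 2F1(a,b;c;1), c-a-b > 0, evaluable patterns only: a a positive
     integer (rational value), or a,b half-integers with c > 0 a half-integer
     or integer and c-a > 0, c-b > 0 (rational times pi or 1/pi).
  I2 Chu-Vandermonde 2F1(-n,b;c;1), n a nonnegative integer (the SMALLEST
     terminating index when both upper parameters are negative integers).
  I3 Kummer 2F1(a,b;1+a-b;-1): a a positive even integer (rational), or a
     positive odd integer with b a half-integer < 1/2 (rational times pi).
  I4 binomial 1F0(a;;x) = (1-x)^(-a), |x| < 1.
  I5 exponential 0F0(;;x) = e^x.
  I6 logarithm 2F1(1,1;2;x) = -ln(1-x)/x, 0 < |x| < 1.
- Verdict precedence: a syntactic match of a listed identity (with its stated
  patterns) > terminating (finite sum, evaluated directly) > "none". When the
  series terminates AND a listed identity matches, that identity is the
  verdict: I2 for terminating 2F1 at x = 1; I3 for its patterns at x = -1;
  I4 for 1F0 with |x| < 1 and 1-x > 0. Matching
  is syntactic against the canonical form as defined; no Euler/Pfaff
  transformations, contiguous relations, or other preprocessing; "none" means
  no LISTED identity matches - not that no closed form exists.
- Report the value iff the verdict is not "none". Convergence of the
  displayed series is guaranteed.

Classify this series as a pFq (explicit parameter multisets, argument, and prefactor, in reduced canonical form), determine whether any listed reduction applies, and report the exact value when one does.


Key step: t_0 being \frac{1}{3}, the denominator's factorial ratio (prefactor 1/3) is a lower Pochhammer.
Step ratio: r(k) = -\frac{2}{7} * (k+1) (k+1) / [(k+2) (k+1)] - rational; roots negated = parameters, x = -\frac{2}{7}, C = \frac{1}{3}.

Classification (C = \frac{1}{3}): 2F1 with upper {1, 1}, lower {2}, argument x = -\frac{2}{7}. Verdict at x = -\frac{2}{7}: the logarithmic series (I6) matches (the logarithm: parameters (1,1;2), x = -\frac{2}{7}). Value: \frac{7}{6} \cdot \ln\left(\frac{9}{7}\right).


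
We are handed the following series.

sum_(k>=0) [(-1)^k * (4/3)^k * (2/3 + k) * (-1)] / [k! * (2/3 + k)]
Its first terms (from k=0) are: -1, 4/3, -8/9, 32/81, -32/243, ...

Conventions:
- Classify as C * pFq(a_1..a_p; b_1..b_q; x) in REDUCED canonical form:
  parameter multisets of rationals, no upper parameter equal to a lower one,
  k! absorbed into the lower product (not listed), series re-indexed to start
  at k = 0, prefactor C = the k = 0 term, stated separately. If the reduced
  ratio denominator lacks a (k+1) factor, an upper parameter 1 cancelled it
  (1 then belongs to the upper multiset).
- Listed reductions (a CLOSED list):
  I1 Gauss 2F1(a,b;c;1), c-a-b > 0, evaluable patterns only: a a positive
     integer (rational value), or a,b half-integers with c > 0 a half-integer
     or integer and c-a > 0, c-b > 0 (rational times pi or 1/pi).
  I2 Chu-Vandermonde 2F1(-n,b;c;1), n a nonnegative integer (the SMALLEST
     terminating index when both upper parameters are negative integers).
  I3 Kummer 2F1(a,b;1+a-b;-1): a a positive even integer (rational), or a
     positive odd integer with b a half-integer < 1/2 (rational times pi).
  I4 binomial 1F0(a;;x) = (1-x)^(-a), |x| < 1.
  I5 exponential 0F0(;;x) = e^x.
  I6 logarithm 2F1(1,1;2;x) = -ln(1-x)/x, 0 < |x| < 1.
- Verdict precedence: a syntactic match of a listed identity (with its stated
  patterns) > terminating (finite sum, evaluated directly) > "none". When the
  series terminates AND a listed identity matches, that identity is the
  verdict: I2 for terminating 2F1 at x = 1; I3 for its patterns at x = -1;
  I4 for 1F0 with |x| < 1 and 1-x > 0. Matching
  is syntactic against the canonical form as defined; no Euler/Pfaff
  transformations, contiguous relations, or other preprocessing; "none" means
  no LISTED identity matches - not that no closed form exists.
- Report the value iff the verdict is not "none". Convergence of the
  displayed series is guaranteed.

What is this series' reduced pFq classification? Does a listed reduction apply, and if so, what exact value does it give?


Prefactor -1, argument -4/3: 0F0 with upper {-} over lower {-}. Verdict (x = -4/3): the I5 exponential reduction applies (the 0F0 exponential series at x = -4/3). Hence: (-1) * e^(-4/3).

Key observation: x = (-4/3) and the (-1)^k factor (C = -1, x = -4/3) folds into the argument's sign.
Consecutive-term ratio: r(k) = (-4/3) * 1 / [(k+1)] - rational in k, leading ratio (-4/3); with t_0 = -1, classification follows.


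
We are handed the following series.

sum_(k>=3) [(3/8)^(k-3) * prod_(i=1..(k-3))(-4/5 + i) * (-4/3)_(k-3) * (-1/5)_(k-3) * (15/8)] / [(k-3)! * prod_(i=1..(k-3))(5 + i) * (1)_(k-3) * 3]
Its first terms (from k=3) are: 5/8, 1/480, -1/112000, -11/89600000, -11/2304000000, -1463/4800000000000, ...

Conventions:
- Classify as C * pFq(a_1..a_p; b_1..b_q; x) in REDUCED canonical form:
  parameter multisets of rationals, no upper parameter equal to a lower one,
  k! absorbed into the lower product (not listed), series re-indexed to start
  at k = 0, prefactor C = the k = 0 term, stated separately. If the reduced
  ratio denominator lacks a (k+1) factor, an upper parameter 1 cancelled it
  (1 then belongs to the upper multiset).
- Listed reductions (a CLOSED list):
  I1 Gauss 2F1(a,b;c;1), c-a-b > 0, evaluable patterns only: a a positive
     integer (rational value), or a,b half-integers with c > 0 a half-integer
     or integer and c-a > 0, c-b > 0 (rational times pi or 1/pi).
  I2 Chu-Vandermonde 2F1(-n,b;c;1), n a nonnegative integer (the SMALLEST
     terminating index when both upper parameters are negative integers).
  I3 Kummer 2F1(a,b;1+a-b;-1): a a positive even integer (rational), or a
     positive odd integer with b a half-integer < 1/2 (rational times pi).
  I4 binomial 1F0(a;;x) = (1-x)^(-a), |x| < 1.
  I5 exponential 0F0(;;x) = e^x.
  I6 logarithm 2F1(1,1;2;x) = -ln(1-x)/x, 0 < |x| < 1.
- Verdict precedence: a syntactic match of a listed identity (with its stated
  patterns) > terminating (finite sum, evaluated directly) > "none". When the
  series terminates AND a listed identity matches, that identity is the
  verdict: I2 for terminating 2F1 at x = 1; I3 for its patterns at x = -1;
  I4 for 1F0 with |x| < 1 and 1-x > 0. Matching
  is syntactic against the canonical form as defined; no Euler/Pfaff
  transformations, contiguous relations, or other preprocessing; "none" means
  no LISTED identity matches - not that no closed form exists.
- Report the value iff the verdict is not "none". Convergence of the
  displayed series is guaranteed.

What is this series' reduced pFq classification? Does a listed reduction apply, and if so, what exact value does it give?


Classification (C = 5/8): 3F2 with upper {-4/3, -1/5, 1/5}, lower {1, 6}, argument x = 3/8. Verdict: none - at argument 3/8 the multisets {-4/3, -1/5, 1/5} ; {1, 6} match no listed identity.

Key observation: x = (3/8) and the running product (C = 5/8) telescopes to a rising factorial.
Consecutive-term ratio: r(k) = (3/8) * (k-4/3) (k-1/5) (k+1/5) / [(k+1) (k+6) (k+1)] ; factor over Q: parameters, x = (3/8), and C = 5/8.


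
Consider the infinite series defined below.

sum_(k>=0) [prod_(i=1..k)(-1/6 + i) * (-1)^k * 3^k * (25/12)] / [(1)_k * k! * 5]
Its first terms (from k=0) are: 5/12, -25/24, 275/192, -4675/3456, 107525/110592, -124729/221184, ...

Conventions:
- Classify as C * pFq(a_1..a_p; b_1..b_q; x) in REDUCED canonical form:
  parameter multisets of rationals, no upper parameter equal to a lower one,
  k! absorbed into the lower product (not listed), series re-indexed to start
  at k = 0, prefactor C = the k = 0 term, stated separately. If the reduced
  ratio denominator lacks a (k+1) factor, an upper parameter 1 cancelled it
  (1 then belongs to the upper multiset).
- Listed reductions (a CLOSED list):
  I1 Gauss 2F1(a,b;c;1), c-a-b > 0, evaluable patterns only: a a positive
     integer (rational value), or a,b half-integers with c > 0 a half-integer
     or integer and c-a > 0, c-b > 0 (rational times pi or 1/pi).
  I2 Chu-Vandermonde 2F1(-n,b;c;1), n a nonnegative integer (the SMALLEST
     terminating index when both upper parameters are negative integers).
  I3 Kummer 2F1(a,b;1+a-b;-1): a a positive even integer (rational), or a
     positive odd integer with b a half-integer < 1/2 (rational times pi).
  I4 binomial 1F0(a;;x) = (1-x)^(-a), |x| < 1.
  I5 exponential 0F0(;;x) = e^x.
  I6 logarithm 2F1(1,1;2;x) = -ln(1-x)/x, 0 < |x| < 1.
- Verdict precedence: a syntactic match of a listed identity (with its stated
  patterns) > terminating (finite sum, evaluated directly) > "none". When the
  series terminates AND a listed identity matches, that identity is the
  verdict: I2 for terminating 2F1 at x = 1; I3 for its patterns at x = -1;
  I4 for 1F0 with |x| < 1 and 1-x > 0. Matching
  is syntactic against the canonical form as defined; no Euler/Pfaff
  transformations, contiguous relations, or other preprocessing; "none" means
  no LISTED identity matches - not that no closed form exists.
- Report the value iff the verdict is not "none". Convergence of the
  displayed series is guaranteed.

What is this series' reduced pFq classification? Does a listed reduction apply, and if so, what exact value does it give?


This is 5/12 * 1F1(5/6; 1; -3) in reduced canonical form. Verdict: none - at argument -3 the multisets {5/6} ; {1} match no listed identity.

Key step: from the first term 5/12: the (-1)^k factor (prefactor 5/12) folds into the argument's sign.
Adjacent-term ratio: r(k) = (-3) * (k+5/6) / [(k+1) (k+1)] - poly over poly, x = (-3) from leading terms; C = 5/12 at k = 0.


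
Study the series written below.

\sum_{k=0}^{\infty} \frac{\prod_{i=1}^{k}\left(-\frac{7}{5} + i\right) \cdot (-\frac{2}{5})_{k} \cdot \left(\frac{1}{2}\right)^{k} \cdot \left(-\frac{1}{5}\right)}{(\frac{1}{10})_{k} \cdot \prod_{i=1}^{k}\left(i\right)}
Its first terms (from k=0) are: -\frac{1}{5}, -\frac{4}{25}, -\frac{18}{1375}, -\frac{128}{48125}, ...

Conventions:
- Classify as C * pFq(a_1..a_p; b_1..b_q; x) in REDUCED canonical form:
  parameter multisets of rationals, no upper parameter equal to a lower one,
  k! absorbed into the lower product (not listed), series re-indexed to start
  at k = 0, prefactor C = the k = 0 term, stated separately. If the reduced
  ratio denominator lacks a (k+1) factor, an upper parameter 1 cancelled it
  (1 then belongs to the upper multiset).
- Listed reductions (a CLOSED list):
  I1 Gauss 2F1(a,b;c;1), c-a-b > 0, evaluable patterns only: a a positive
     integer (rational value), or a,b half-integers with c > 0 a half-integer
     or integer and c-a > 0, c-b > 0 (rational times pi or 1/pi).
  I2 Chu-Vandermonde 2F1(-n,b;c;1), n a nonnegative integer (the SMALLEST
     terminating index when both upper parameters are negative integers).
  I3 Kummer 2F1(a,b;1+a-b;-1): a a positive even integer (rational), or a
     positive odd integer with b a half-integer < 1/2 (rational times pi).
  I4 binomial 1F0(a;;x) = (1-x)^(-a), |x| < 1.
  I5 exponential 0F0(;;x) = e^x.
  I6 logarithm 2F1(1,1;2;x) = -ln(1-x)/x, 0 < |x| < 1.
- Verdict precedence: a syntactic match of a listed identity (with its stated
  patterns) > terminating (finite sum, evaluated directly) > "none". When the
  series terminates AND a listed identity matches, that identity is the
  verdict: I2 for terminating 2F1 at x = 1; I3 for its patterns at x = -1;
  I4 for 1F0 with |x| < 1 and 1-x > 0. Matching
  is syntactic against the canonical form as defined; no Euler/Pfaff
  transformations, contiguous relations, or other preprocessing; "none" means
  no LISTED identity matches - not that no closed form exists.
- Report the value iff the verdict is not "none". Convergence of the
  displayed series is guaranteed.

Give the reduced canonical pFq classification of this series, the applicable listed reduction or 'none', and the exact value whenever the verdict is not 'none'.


The tell: from the first term -\frac{1}{5}: the running product (C = -1/5, x = 1/2) telescopes to a rising factorial.
Term ratio: r(k) = \frac{1}{2} * (k-\frac{2}{5}) (k-\frac{2}{5}) / [(k+\frac{1}{10}) (k+1)] - rational; roots negated = parameters, x = \frac{1}{2}, C = -\frac{1}{5}.

Classification (C = -\frac{1}{5}): 2F1 with upper {-\frac{2}{5}, -\frac{2}{5}}, lower {\frac{1}{10}}, argument x = \frac{1}{2}. Verdict: none. Every listed pattern misses the 2F1 form at \frac{1}{2}, upper {-\frac{2}{5}, -\frac{2}{5}}.


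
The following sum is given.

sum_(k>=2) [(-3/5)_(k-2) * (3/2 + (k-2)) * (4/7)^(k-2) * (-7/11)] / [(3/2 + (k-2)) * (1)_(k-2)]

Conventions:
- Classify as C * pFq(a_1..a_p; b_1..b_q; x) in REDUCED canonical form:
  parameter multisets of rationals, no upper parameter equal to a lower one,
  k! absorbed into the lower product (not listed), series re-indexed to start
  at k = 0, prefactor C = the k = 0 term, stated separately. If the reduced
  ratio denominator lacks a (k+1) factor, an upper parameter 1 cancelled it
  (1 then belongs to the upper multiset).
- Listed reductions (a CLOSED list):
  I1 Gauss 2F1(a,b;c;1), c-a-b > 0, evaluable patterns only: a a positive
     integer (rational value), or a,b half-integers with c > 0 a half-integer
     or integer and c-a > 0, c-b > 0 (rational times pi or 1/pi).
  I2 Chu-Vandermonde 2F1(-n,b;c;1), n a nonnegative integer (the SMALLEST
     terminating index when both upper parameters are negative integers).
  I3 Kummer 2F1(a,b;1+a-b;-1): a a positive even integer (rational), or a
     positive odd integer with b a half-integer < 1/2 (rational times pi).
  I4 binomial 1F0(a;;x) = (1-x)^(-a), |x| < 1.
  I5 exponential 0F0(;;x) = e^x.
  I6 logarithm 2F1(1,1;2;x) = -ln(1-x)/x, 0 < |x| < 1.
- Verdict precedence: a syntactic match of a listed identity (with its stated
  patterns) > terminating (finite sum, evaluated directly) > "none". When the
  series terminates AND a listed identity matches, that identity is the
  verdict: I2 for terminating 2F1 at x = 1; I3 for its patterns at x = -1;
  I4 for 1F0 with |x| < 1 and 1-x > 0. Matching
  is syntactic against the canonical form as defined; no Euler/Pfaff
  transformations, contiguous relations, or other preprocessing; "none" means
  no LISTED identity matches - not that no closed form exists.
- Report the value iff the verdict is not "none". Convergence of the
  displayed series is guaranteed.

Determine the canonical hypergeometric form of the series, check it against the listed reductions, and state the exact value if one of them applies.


Reduced: x = 4/7, 1F0, upper = {-3/5}, lower = {-}, C = -7/11. Verdict (x = 4/7): binomial (I4) applies (the 1F0 binomial series: exponent 3/5, x = 4/7). Value: (-7/11) * (3/7)^(3/5).

Key observation: t_0 = -7/11 here, and striking the common factor k + 3/2 reduces the term (C = -7/11).
Step ratio: r(k) = (4/7) * (k-3/5) / [(k+1)] - rational; roots negated = parameters, x = (4/7), C = -7/11.


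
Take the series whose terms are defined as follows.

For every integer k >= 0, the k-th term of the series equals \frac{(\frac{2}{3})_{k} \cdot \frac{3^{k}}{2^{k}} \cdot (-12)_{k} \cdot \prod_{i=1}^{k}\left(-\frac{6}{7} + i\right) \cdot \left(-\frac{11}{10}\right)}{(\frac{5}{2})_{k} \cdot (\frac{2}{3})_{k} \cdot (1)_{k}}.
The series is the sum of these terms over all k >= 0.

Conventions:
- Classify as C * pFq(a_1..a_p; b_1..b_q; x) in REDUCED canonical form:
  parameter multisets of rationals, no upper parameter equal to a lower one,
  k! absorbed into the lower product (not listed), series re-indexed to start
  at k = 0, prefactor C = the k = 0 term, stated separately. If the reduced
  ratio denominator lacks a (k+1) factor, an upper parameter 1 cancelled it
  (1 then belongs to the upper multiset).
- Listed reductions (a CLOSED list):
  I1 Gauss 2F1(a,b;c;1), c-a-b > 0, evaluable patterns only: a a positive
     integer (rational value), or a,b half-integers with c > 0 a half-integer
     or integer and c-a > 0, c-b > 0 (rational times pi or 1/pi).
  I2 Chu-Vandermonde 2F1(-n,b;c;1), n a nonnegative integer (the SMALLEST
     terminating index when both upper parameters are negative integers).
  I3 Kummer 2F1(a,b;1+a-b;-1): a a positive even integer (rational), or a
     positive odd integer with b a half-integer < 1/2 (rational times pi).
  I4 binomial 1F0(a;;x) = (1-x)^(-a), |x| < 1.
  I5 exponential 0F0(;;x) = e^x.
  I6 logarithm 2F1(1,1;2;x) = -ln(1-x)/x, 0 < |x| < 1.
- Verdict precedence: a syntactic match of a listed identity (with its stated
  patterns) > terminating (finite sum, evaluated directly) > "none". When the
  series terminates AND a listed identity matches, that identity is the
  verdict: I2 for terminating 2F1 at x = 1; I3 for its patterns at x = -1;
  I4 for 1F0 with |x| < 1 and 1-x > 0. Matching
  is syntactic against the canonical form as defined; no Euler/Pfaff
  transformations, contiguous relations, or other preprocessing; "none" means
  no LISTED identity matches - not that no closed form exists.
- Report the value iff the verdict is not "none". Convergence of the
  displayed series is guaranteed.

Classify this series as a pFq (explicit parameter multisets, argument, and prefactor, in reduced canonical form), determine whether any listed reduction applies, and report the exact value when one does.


At argument \frac{3}{2}: a 2F1 with upper {-12, \frac{1}{7}}, lower {\frac{5}{2}}, scaled by C = -\frac{11}{10}. Verdict: terminating - no listed pattern fits, but -12 in the upper list cuts the series at k = 12; direct evaluation. Exact value: -\frac{515896966054904951}{655007497065378730}.

First insight: from the first term -\frac{11}{10}: the running product (C = -11/10) telescopes to a rising factorial.
Step ratio: r(k) = \frac{3}{2} * (k-12) (k+\frac{1}{7}) / [(k+\frac{5}{2}) (k+1)] - poly over poly, x = \frac{3}{2} from leading terms; C = -\frac{11}{10} at k = 0.


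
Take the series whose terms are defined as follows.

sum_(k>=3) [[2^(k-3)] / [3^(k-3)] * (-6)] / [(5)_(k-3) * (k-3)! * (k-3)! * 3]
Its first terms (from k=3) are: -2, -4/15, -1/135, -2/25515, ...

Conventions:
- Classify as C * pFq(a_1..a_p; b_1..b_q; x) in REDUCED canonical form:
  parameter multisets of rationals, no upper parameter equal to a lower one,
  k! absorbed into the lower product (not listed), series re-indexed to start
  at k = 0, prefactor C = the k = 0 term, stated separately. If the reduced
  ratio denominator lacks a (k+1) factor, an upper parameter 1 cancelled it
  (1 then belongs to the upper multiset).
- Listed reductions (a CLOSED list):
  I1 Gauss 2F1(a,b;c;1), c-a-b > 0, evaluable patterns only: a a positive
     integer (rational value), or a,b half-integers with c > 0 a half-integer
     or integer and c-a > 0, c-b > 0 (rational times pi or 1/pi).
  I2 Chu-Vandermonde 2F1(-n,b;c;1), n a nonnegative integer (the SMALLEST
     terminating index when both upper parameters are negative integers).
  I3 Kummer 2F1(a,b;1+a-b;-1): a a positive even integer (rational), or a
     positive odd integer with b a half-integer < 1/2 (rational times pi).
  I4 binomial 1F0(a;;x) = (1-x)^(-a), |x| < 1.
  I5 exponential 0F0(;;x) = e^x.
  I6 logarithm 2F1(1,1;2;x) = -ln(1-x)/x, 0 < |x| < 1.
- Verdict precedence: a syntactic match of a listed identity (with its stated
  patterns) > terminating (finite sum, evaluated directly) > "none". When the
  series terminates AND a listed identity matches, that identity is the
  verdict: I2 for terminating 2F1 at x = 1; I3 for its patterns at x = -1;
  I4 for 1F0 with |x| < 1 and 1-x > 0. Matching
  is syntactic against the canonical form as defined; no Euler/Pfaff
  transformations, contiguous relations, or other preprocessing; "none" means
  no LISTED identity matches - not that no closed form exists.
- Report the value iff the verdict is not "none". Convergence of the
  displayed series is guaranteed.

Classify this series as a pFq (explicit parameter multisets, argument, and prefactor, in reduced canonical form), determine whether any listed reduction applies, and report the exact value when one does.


At argument 2/3: a 0F2 with upper {-}, lower {1, 5}, scaled by C = -2. Verdict: none - at argument 2/3 the multisets {-} ; {1, 5} match no listed identity.

Structural cue: t_0 being -2, the denominator's factorial ratio (prefactor -2) is a lower Pochhammer.
Ratio: r(k) = (2/3) * 1 / [(k+1) (k+5) (k+1)] - rational; roots negated = parameters, x = (2/3), C = -2.


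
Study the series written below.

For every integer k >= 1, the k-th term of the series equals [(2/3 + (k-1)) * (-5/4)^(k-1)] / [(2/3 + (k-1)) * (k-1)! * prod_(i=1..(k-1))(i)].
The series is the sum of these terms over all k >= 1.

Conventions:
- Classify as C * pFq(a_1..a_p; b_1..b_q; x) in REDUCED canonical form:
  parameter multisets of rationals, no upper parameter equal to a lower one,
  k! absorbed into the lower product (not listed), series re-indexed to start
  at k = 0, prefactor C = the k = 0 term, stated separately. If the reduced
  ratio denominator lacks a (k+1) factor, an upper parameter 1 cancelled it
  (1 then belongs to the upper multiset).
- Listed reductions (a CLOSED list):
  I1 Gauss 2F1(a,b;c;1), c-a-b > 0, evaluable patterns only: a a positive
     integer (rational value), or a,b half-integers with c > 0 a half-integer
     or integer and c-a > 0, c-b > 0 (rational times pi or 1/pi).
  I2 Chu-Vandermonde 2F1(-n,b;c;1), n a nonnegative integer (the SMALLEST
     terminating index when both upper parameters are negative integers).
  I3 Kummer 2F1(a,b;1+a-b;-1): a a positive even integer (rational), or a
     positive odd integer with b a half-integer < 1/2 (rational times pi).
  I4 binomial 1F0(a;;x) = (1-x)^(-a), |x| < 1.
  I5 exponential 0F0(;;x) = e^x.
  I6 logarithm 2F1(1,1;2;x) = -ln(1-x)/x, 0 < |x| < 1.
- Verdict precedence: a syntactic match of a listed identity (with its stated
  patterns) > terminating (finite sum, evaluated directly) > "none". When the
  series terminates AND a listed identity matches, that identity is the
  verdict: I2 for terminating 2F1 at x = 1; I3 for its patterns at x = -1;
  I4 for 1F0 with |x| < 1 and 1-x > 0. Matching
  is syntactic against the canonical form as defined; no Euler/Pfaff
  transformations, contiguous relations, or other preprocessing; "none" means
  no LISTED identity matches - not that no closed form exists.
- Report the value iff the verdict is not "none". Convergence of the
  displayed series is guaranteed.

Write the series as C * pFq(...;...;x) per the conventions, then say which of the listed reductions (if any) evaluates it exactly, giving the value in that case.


Structural cue: t_0 = 1 here, and k + 2/3 divides numerator and denominator alike; C = 1, x = -5/4 after cancelling.
Term ratio: r(k) = (-5/4) * 1 / [(k+1) (k+1)] - rational; roots negated = parameters, x = (-5/4), C = 1.

Reduced: x = -5/4, 0F1, upper = {-}, lower = {1}, C = 1. Verdict: none. Every listed pattern misses the 0F1 form at -5/4, upper {-}.
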